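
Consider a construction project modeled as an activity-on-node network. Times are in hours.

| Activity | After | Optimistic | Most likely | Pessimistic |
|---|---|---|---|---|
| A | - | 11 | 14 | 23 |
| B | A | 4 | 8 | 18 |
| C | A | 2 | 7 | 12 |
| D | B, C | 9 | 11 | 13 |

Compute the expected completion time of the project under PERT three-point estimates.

35 hours

te_A = (11 + 4·14 + 23)/6 = 90/6 = 15
te_B = (4 + 4·8 + 18)/6 = 54/6 = 9
te_C = (2 + 4·7 + 12)/6 = 42/6 = 7
te_D = (9 + 4·11 + 13)/6 = 66/6 = 11

Forward pass:
ES_A = 0; EF_A = 15
ES_B = 15; EF_B = 15+9 = 24
ES_C = 15; EF_C = 15+7 = 22
ES_D = max(EF_B=24, EF_C=22) = 24; EF_D = 24+11 = 35
Expected project duration μ = 35 hours. Critical path: A → B → D.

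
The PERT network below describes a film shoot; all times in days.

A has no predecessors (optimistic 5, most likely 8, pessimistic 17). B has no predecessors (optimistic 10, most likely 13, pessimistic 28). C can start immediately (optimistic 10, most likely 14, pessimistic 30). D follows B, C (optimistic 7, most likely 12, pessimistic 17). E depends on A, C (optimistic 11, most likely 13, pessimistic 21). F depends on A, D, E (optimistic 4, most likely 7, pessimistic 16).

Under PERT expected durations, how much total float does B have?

3 days

te_A = (5 + 4·8 + 17)/6 = 54/6 = 9
te_B = (10 + 4·13 + 28)/6 = 90/6 = 15
te_C = (10 + 4·14 + 30)/6 = 96/6 = 16
te_D = (7 + 4·12 + 17)/6 = 72/6 = 12
te_E = (11 + 4·13 + 21)/6 = 84/6 = 14
te_F = (4 + 4·7 + 16)/6 = 48/6 = 8

Forward pass:
ES_A = 0; EF_A = 9
ES_B = 0; EF_B = 15
ES_C = 0; EF_C = 16
ES_D = max(EF_B=15, EF_C=16) = 16; EF_D = 16+12 = 28
ES_E = max(EF_A=9, EF_C=16) = 16; EF_E = 16+14 = 30
ES_F = max(EF_A=9, EF_D=28, EF_E=30) = 30; EF_F = 30+8 = 38
Expected project duration μ = 38 days. Critical path: C → E → F.

Backward pass:
LF_F = 38; LS_F = 38−8 = 30
LF_E = LS_F = 30; LS_E = 30−14 = 16
LF_D = LS_F = 30; LS_D = 30−12 = 18
LF_C = min(LS_D=18, LS_E=16) = 16; LS_C = 16−16 = 0
LF_B = LS_D = 18; LS_B = 18−15 = 3
LF_A = min(LS_E=16, LS_F=30) = 16; LS_A = 16−9 = 7
Slack_B = LS_B − ES_B = 3 − 0 = 3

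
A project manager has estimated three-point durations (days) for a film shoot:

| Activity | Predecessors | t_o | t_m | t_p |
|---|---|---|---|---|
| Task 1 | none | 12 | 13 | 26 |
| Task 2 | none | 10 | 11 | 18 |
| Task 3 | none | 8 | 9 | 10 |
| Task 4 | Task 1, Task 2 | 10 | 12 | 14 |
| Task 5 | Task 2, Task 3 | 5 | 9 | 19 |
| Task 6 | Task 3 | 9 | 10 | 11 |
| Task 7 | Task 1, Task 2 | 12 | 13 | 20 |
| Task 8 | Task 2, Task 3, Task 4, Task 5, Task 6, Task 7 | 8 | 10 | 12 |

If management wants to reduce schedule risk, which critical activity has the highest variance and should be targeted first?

Task 1

te_Task 1 = (12 + 4·13 + 26)/6 = 90/6 = 15; σ²_Task 1 = ((26−12)/6)² = 5.444
te_Task 2 = (10 + 4·11 + 18)/6 = 72/6 = 12; σ²_Task 2 = ((18−10)/6)² = 1.778
te_Task 3 = (8 + 4·9 + 10)/6 = 54/6 = 9; σ²_Task 3 = ((10−8)/6)² = 0.111
te_Task 4 = (10 + 4·12 + 14)/6 = 72/6 = 12; σ²_Task 4 = ((14−10)/6)² = 0.444
te_Task 5 = (5 + 4·9 + 19)/6 = 60/6 = 10; σ²_Task 5 = ((19−5)/6)² = 5.444
te_Task 6 = (9 + 4·10 + 11)/6 = 60/6 = 10; σ²_Task 6 = ((11−9)/6)² = 0.111
te_Task 7 = (12 + 4·13 + 20)/6 = 84/6 = 14; σ²_Task 7 = ((20−12)/6)² = 1.778
te_Task 8 = (8 + 4·10 + 12)/6 = 60/6 = 10; σ²_Task 8 = ((12−8)/6)² = 0.444

Forward pass:
ES_Task 1 = 0; EF_Task 1 = 15
ES_Task 2 = 0; EF_Task 2 = 12
ES_Task 3 = 0; EF_Task 3 = 9
ES_Task 4 = max(EF_Task 1=15, EF_Task 2=12) = 15; EF_Task 4 = 15+12 = 27
ES_Task 5 = max(EF_Task 2=12, EF_Task 3=9) = 12; EF_Task 5 = 12+10 = 22
ES_Task 6 = 9; EF_Task 6 = 9+10 = 19
ES_Task 7 = max(EF_Task 1=15, EF_Task 2=12) = 15; EF_Task 7 = 15+14 = 29
ES_Task 8 = max(EF_Task 2=12, EF_Task 3=9, EF_Task 4=27, EF_Task 5=22, EF_Task 6=19, EF_Task 7=29) = 29; EF_Task 8 = 29+10 = 39
Expected project duration μ = 39 days. Critical path: Task 1 → Task 7 → Task 8.

Variances on critical path: σ²_Task 1=5.444, σ²_Task 7=1.778, σ²_Task 8=0.444.
Largest is σ²_Task 1 = 5.444.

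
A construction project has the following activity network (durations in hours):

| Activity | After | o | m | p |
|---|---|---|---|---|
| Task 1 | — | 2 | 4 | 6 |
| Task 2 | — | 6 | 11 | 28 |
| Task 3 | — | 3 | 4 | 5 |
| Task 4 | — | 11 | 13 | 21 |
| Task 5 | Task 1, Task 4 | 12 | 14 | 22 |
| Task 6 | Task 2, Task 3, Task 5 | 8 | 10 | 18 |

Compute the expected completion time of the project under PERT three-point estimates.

te_Task 1 = (2 + 4·4 + 6)/6 = 24/6 = 4
te_Task 2 = (6 + 4·11 + 28)/6 = 78/6 = 13
te_Task 3 = (3 + 4·4 + 5)/6 = 24/6 = 4
te_Task 4 = (11 + 4·13 + 21)/6 = 84/6 = 14
te_Task 5 = (12 + 4·14 + 22)/6 = 90/6 = 15
te_Task 6 = (8 + 4·10 + 18)/6 = 66/6 = 11

Forward pass:
ES_Task 1 = 0; EF_Task 1 = 4
ES_Task 2 = 0; EF_Task 2 = 13
ES_Task 3 = 0; EF_Task 3 = 4
ES_Task 4 = 0; EF_Task 4 = 14
ES_Task 5 = max(EF_Task 1=4, EF_Task 4=14) = 14; EF_Task 5 = 14+15 = 29
ES_Task 6 = max(EF_Task 2=13, EF_Task 3=4, EF_Task 5=29) = 29; EF_Task 6 = 29+11 = 40
Expected project duration μ = 40 hours. Critical path: Task 4 → Task 5 → Task 6.

40 hours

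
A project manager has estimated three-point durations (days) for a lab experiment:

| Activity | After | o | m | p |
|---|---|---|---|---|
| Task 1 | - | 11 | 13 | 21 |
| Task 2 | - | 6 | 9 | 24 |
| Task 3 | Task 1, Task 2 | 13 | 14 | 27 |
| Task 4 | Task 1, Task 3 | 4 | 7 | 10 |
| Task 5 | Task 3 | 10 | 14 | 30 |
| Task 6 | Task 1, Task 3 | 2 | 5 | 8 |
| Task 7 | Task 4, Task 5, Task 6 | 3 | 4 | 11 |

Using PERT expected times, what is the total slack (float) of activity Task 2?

te_Task 1 = (11 + 4·13 + 21)/6 = 84/6 = 14
te_Task 2 = (6 + 4·9 + 24)/6 = 66/6 = 11
te_Task 3 = (13 + 4·14 + 27)/6 = 96/6 = 16
te_Task 4 = (4 + 4·7 + 10)/6 = 42/6 = 7
te_Task 5 = (10 + 4·14 + 30)/6 = 96/6 = 16
te_Task 6 = (2 + 4·5 + 8)/6 = 30/6 = 5
te_Task 7 = (3 + 4·4 + 11)/6 = 30/6 = 5

Forward pass:
ES_Task 1 = 0; EF_Task 1 = 14
ES_Task 2 = 0; EF_Task 2 = 11
ES_Task 3 = max(EF_Task 1=14, EF_Task 2=11) = 14; EF_Task 3 = 14+16 = 30
ES_Task 4 = max(EF_Task 1=14, EF_Task 3=30) = 30; EF_Task 4 = 30+7 = 37
ES_Task 5 = 30; EF_Task 5 = 30+16 = 46
ES_Task 6 = max(EF_Task 1=14, EF_Task 3=30) = 30; EF_Task 6 = 30+5 = 35
ES_Task 7 = max(EF_Task 4=37, EF_Task 5=46, EF_Task 6=35) = 46; EF_Task 7 = 46+5 = 51
Expected project duration μ = 51 days. Critical path: Task 1 → Task 3 → Task 5 → Task 7.

Backward pass:
LF_Task 7 = 51; LS_Task 7 = 51−5 = 46
LF_Task 6 = LS_Task 7 = 46; LS_Task 6 = 46−5 = 41
LF_Task 5 = LS_Task 7 = 46; LS_Task 5 = 46−16 = 30
LF_Task 4 = LS_Task 7 = 46; LS_Task 4 = 46−7 = 39
LF_Task 3 = min(LS_Task 4=39, LS_Task 5=30, LS_Task 6=41) = 30; LS_Task 3 = 30−16 = 14
LF_Task 2 = LS_Task 3 = 14; LS_Task 2 = 14−11 = 3
LF_Task 1 = min(LS_Task 3=14, LS_Task 4=39, LS_Task 6=41) = 14; LS_Task 1 = 14−14 = 0
Slack_Task 2 = LS_Task 2 − ES_Task 2 = 3 − 0 = 3

3 days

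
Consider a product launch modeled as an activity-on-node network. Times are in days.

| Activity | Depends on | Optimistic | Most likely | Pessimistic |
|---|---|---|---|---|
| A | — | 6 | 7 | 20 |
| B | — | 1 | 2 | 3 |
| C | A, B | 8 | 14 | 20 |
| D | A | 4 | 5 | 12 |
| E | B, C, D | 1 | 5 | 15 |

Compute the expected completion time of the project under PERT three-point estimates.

29 days

te_A = (6 + 4·7 + 20)/6 = 54/6 = 9
te_B = (1 + 4·2 + 3)/6 = 12/6 = 2
te_C = (8 + 4·14 + 20)/6 = 84/6 = 14
te_D = (4 + 4·5 + 12)/6 = 36/6 = 6
te_E = (1 + 4·5 + 15)/6 = 36/6 = 6

Forward pass:
ES_A = 0; EF_A = 9
ES_B = 0; EF_B = 2
ES_C = max(EF_A=9, EF_B=2) = 9; EF_C = 9+14 = 23
ES_D = 9; EF_D = 9+6 = 15
ES_E = max(EF_B=2, EF_C=23, EF_D=15) = 23; EF_E = 23+6 = 29
Expected project duration μ = 29 days. Critical path: A → C → E.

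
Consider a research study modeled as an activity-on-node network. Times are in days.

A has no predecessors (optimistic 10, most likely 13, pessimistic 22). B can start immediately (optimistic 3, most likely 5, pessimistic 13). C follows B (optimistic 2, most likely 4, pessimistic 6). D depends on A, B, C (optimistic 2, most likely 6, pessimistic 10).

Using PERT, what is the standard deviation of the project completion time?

2.40 days

te_A = (10 + 4·13 + 22)/6 = 84/6 = 14; σ²_A = ((22−10)/6)² = 4.000
te_B = (3 + 4·5 + 13)/6 = 36/6 = 6; σ²_B = ((13−3)/6)² = 2.778
te_C = (2 + 4·4 + 6)/6 = 24/6 = 4; σ²_C = ((6−2)/6)² = 0.444
te_D = (2 + 4·6 + 10)/6 = 36/6 = 6; σ²_D = ((10−2)/6)² = 1.778

Forward pass:
ES_A = 0; EF_A = 14
ES_B = 0; EF_B = 6
ES_C = 6; EF_C = 6+4 = 10
ES_D = max(EF_A=14, EF_B=6, EF_C=10) = 14; EF_D = 14+6 = 20
Expected project duration μ = 20 days. Critical path: A → D.

Variance along critical path = 4.000 + 1.778 = 5.778
σ = √5.778 = 2.404 days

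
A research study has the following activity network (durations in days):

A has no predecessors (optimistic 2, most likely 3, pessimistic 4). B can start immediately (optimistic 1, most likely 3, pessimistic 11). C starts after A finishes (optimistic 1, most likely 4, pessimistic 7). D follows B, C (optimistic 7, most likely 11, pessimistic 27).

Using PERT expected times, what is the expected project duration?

20 days

te_A = (2 + 4·3 + 4)/6 = 18/6 = 3
te_B = (1 + 4·3 + 11)/6 = 24/6 = 4
te_C = (1 + 4·4 + 7)/6 = 24/6 = 4
te_D = (7 + 4·11 + 27)/6 = 78/6 = 13

Forward pass:
ES_A = 0; EF_A = 3
ES_B = 0; EF_B = 4
ES_C = 3; EF_C = 3+4 = 7
ES_D = max(EF_B=4, EF_C=7) = 7; EF_D = 7+13 = 20
Expected project duration μ = 20 days. Critical path: A → C → D.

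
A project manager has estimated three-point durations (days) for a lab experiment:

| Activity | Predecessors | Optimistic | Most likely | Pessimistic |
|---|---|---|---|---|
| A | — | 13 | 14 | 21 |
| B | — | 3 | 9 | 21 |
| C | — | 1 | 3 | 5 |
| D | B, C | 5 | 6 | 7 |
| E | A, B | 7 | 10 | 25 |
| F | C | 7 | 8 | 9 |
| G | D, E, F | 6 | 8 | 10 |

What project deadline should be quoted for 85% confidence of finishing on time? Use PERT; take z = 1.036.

te_A = (13 + 4·14 + 21)/6 = 90/6 = 15; σ²_A = ((21−13)/6)² = 1.778
te_B = (3 + 4·9 + 21)/6 = 60/6 = 10; σ²_B = ((21−3)/6)² = 9.000
te_C = (1 + 4·3 + 5)/6 = 18/6 = 3; σ²_C = ((5−1)/6)² = 0.444
te_D = (5 + 4·6 + 7)/6 = 36/6 = 6; σ²_D = ((7−5)/6)² = 0.111
te_E = (7 + 4·10 + 25)/6 = 72/6 = 12; σ²_E = ((25−7)/6)² = 9.000
te_F = (7 + 4·8 + 9)/6 = 48/6 = 8; σ²_F = ((9−7)/6)² = 0.111
te_G = (6 + 4·8 + 10)/6 = 48/6 = 8; σ²_G = ((10−6)/6)² = 0.444

Forward pass:
ES_A = 0; EF_A = 15
ES_B = 0; EF_B = 10
ES_C = 0; EF_C = 3
ES_D = max(EF_B=10, EF_C=3) = 10; EF_D = 10+6 = 16
ES_E = max(EF_A=15, EF_B=10) = 15; EF_E = 15+12 = 27
ES_F = 3; EF_F = 3+8 = 11
ES_G = max(EF_D=16, EF_E=27, EF_F=11) = 27; EF_G = 27+8 = 35
Expected project duration μ = 35 days. Critical path: A → E → G.

Variance along critical path = 1.778 + 9.000 + 0.444 = 11.222; σ = 3.350 days.
D = μ + z·σ = 35 + 1.036·3.350 = 38.5 days

38.5 days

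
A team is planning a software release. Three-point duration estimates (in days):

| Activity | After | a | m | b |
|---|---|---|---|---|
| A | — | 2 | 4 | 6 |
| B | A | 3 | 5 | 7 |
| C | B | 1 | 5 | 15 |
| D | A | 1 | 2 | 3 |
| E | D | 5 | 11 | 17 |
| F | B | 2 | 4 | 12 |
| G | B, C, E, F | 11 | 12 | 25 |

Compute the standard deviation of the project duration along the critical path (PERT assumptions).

3.16 days

te_A = (2 + 4·4 + 6)/6 = 24/6 = 4; σ²_A = ((6−2)/6)² = 0.444
te_B = (3 + 4·5 + 7)/6 = 30/6 = 5; σ²_B = ((7−3)/6)² = 0.444
te_C = (1 + 4·5 + 15)/6 = 36/6 = 6; σ²_C = ((15−1)/6)² = 5.444
te_D = (1 + 4·2 + 3)/6 = 12/6 = 2; σ²_D = ((3−1)/6)² = 0.111
te_E = (5 + 4·11 + 17)/6 = 66/6 = 11; σ²_E = ((17−5)/6)² = 4.000
te_F = (2 + 4·4 + 12)/6 = 30/6 = 5; σ²_F = ((12−2)/6)² = 2.778
te_G = (11 + 4·12 + 25)/6 = 84/6 = 14; σ²_G = ((25−11)/6)² = 5.444

Forward pass:
ES_A = 0; EF_A = 4
ES_B = 4; EF_B = 4+5 = 9
ES_C = 9; EF_C = 9+6 = 15
ES_D = 4; EF_D = 4+2 = 6
ES_E = 6; EF_E = 6+11 = 17
ES_F = 9; EF_F = 9+5 = 14
ES_G = max(EF_B=9, EF_C=15, EF_E=17, EF_F=14) = 17; EF_G = 17+14 = 31
Expected project duration μ = 31 days. Critical path: A → D → E → G.

Variance along critical path = 0.444 + 0.111 + 4.000 + 5.444 = 10.000
σ = √10.000 = 3.162 days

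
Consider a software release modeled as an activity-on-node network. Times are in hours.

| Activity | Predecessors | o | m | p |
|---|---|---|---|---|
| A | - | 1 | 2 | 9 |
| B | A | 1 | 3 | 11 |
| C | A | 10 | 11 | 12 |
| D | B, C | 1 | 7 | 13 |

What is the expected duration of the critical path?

te_A = (1 + 4·2 + 9)/6 = 18/6 = 3
te_B = (1 + 4·3 + 11)/6 = 24/6 = 4
te_C = (10 + 4·11 + 12)/6 = 66/6 = 11
te_D = (1 + 4·7 + 13)/6 = 42/6 = 7

Forward pass:
ES_A = 0; EF_A = 3
ES_B = 3; EF_B = 3+4 = 7
ES_C = 3; EF_C = 3+11 = 14
ES_D = max(EF_B=7, EF_C=14) = 14; EF_D = 14+7 = 21
Expected project duration μ = 21 hours. Critical path: A → C → D.

21 hours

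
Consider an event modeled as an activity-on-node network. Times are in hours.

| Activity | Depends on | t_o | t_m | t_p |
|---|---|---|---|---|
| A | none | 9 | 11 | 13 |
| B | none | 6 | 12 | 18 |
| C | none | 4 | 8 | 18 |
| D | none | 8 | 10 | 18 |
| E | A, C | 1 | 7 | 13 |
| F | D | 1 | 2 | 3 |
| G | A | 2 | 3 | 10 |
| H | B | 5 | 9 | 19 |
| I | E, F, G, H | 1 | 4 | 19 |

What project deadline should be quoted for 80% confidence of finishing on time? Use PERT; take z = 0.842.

te_A = (9 + 4·11 + 13)/6 = 66/6 = 11; σ²_A = ((13−9)/6)² = 0.444
te_B = (6 + 4·12 + 18)/6 = 72/6 = 12; σ²_B = ((18−6)/6)² = 4.000
te_C = (4 + 4·8 + 18)/6 = 54/6 = 9; σ²_C = ((18−4)/6)² = 5.444
te_D = (8 + 4·10 + 18)/6 = 66/6 = 11; σ²_D = ((18−8)/6)² = 2.778
te_E = (1 + 4·7 + 13)/6 = 42/6 = 7; σ²_E = ((13−1)/6)² = 4.000
te_F = (1 + 4·2 + 3)/6 = 12/6 = 2; σ²_F = ((3−1)/6)² = 0.111
te_G = (2 + 4·3 + 10)/6 = 24/6 = 4; σ²_G = ((10−2)/6)² = 1.778
te_H = (5 + 4·9 + 19)/6 = 60/6 = 10; σ²_H = ((19−5)/6)² = 5.444
te_I = (1 + 4·4 + 19)/6 = 36/6 = 6; σ²_I = ((19−1)/6)² = 9.000

Forward pass:
ES_A = 0; EF_A = 11
ES_B = 0; EF_B = 12
ES_C = 0; EF_C = 9
ES_D = 0; EF_D = 11
ES_E = max(EF_A=11, EF_C=9) = 11; EF_E = 11+7 = 18
ES_F = 11; EF_F = 11+2 = 13
ES_G = 11; EF_G = 11+4 = 15
ES_H = 12; EF_H = 12+10 = 22
ES_I = max(EF_E=18, EF_F=13, EF_G=15, EF_H=22) = 22; EF_I = 22+6 = 28
Expected project duration μ = 28 hours. Critical path: B → H → I.

Variance along critical path = 4.000 + 5.444 + 9.000 = 18.444; σ = 4.295 hours.
D = μ + z·σ = 28 + 0.842·4.295 = 31.6 hours

31.6 hours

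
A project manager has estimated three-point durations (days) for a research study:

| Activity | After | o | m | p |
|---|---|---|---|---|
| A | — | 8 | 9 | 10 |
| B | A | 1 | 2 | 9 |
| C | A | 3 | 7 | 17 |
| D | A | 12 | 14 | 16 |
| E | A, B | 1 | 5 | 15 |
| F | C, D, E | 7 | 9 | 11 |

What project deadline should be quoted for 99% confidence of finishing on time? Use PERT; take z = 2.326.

te_A = (8 + 4·9 + 10)/6 = 54/6 = 9; σ²_A = ((10−8)/6)² = 0.111
te_B = (1 + 4·2 + 9)/6 = 18/6 = 3; σ²_B = ((9−1)/6)² = 1.778
te_C = (3 + 4·7 + 17)/6 = 48/6 = 8; σ²_C = ((17−3)/6)² = 5.444
te_D = (12 + 4·14 + 16)/6 = 84/6 = 14; σ²_D = ((16−12)/6)² = 0.444
te_E = (1 + 4·5 + 15)/6 = 36/6 = 6; σ²_E = ((15−1)/6)² = 5.444
te_F = (7 + 4·9 + 11)/6 = 54/6 = 9; σ²_F = ((11−7)/6)² = 0.444

Forward pass:
ES_A = 0; EF_A = 9
ES_B = 9; EF_B = 9+3 = 12
ES_C = 9; EF_C = 9+8 = 17
ES_D = 9; EF_D = 9+14 = 23
ES_E = max(EF_A=9, EF_B=12) = 12; EF_E = 12+6 = 18
ES_F = max(EF_C=17, EF_D=23, EF_E=18) = 23; EF_F = 23+9 = 32
Expected project duration μ = 32 days. Critical path: A → D → F.

Variance along critical path = 0.111 + 0.444 + 0.444 = 1.000; σ = 1.000 days.
D = μ + z·σ = 32 + 2.326·1.000 = 34.3 days

34.3 days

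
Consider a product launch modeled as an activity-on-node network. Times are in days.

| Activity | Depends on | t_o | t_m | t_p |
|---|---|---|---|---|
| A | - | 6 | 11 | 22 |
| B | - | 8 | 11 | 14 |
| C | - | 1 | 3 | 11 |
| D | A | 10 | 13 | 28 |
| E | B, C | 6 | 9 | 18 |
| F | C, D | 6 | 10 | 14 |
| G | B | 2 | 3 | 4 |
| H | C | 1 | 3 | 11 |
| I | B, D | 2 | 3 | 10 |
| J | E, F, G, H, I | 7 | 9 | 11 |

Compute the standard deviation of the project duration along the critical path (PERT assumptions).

te_A = (6 + 4·11 + 22)/6 = 72/6 = 12; σ²_A = ((22−6)/6)² = 7.111
te_B = (8 + 4·11 + 14)/6 = 66/6 = 11; σ²_B = ((14−8)/6)² = 1.000
te_C = (1 + 4·3 + 11)/6 = 24/6 = 4; σ²_C = ((11−1)/6)² = 2.778
te_D = (10 + 4·13 + 28)/6 = 90/6 = 15; σ²_D = ((28−10)/6)² = 9.000
te_E = (6 + 4·9 + 18)/6 = 60/6 = 10; σ²_E = ((18−6)/6)² = 4.000
te_F = (6 + 4·10 + 14)/6 = 60/6 = 10; σ²_F = ((14−6)/6)² = 1.778
te_G = (2 + 4·3 + 4)/6 = 18/6 = 3; σ²_G = ((4−2)/6)² = 0.111
te_H = (1 + 4·3 + 11)/6 = 24/6 = 4; σ²_H = ((11−1)/6)² = 2.778
te_I = (2 + 4·3 + 10)/6 = 24/6 = 4; σ²_I = ((10−2)/6)² = 1.778
te_J = (7 + 4·9 + 11)/6 = 54/6 = 9; σ²_J = ((11−7)/6)² = 0.444

Forward pass:
ES_A = 0; EF_A = 12
ES_B = 0; EF_B = 11
ES_C = 0; EF_C = 4
ES_D = 12; EF_D = 12+15 = 27
ES_E = max(EF_B=11, EF_C=4) = 11; EF_E = 11+10 = 21
ES_F = max(EF_C=4, EF_D=27) = 27; EF_F = 27+10 = 37
ES_G = 11; EF_G = 11+3 = 14
ES_H = 4; EF_H = 4+4 = 8
ES_I = max(EF_B=11, EF_D=27) = 27; EF_I = 27+4 = 31
ES_J = max(EF_E=21, EF_F=37, EF_G=14, EF_H=8, EF_I=31) = 37; EF_J = 37+9 = 46
Expected project duration μ = 46 days. Critical path: A → D → F → J.

Variance along critical path = 7.111 + 9.000 + 1.778 + 0.444 = 18.333
σ = √18.333 = 4.282 days

4.28 days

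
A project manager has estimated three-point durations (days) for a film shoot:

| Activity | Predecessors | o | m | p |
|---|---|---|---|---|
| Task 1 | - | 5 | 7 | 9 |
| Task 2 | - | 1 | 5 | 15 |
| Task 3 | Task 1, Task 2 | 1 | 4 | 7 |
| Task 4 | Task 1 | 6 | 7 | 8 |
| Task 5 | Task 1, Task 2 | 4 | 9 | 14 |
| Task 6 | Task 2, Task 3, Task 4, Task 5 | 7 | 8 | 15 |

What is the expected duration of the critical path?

25 days

te_Task 1 = (5 + 4·7 + 9)/6 = 42/6 = 7
te_Task 2 = (1 + 4·5 + 15)/6 = 36/6 = 6
te_Task 3 = (1 + 4·4 + 7)/6 = 24/6 = 4
te_Task 4 = (6 + 4·7 + 8)/6 = 42/6 = 7
te_Task 5 = (4 + 4·9 + 14)/6 = 54/6 = 9
te_Task 6 = (7 + 4·8 + 15)/6 = 54/6 = 9

Forward pass:
ES_Task 1 = 0; EF_Task 1 = 7
ES_Task 2 = 0; EF_Task 2 = 6
ES_Task 3 = max(EF_Task 1=7, EF_Task 2=6) = 7; EF_Task 3 = 7+4 = 11
ES_Task 4 = 7; EF_Task 4 = 7+7 = 14
ES_Task 5 = max(EF_Task 1=7, EF_Task 2=6) = 7; EF_Task 5 = 7+9 = 16
ES_Task 6 = max(EF_Task 2=6, EF_Task 3=11, EF_Task 4=14, EF_Task 5=16) = 16; EF_Task 6 = 16+9 = 25
Expected project duration μ = 25 days. Critical path: Task 1 → Task 5 → Task 6.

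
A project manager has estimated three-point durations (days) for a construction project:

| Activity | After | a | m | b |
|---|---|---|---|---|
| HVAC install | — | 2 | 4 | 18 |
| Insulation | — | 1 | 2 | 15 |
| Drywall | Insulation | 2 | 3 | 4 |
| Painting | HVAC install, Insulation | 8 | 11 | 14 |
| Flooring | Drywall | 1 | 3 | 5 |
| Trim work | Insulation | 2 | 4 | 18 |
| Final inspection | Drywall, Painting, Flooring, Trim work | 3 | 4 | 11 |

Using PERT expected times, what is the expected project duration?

22 days

te_HVAC install = (2 + 4·4 + 18)/6 = 36/6 = 6
te_Insulation = (1 + 4·2 + 15)/6 = 24/6 = 4
te_Drywall = (2 + 4·3 + 4)/6 = 18/6 = 3
te_Painting = (8 + 4·11 + 14)/6 = 66/6 = 11
te_Flooring = (1 + 4·3 + 5)/6 = 18/6 = 3
te_Trim work = (2 + 4·4 + 18)/6 = 36/6 = 6
te_Final inspection = (3 + 4·4 + 11)/6 = 30/6 = 5

Forward pass:
ES_HVAC install = 0; EF_HVAC install = 6
ES_Insulation = 0; EF_Insulation = 4
ES_Drywall = 4; EF_Drywall = 4+3 = 7
ES_Painting = max(EF_HVAC install=6, EF_Insulation=4) = 6; EF_Painting = 6+11 = 17
ES_Flooring = 7; EF_Flooring = 7+3 = 10
ES_Trim work = 4; EF_Trim work = 4+6 = 10
ES_Final inspection = max(EF_Drywall=7, EF_Painting=17, EF_Flooring=10, EF_Trim work=10) = 17; EF_Final inspection = 17+5 = 22
Expected project duration μ = 22 days. Critical path: HVAC install → Painting → Final inspection.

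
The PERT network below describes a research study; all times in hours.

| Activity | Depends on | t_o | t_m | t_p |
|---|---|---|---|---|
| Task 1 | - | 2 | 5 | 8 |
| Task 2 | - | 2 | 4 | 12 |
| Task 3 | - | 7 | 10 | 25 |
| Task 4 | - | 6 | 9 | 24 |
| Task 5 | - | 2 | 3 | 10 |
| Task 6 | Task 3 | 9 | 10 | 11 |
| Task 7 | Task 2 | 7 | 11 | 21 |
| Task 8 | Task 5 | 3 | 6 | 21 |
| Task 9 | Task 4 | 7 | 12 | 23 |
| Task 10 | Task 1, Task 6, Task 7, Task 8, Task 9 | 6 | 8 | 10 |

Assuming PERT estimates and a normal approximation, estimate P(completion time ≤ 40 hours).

0.975

te_Task 1 = (2 + 4·5 + 8)/6 = 30/6 = 5; σ²_Task 1 = ((8−2)/6)² = 1.000
te_Task 2 = (2 + 4·4 + 12)/6 = 30/6 = 5; σ²_Task 2 = ((12−2)/6)² = 2.778
te_Task 3 = (7 + 4·10 + 25)/6 = 72/6 = 12; σ²_Task 3 = ((25−7)/6)² = 9.000
te_Task 4 = (6 + 4·9 + 24)/6 = 66/6 = 11; σ²_Task 4 = ((24−6)/6)² = 9.000
te_Task 5 = (2 + 4·3 + 10)/6 = 24/6 = 4; σ²_Task 5 = ((10−2)/6)² = 1.778
te_Task 6 = (9 + 4·10 + 11)/6 = 60/6 = 10; σ²_Task 6 = ((11−9)/6)² = 0.111
te_Task 7 = (7 + 4·11 + 21)/6 = 72/6 = 12; σ²_Task 7 = ((21−7)/6)² = 5.444
te_Task 8 = (3 + 4·6 + 21)/6 = 48/6 = 8; σ²_Task 8 = ((21−3)/6)² = 9.000
te_Task 9 = (7 + 4·12 + 23)/6 = 78/6 = 13; σ²_Task 9 = ((23−7)/6)² = 7.111
te_Task 10 = (6 + 4·8 + 10)/6 = 48/6 = 8; σ²_Task 10 = ((10−6)/6)² = 0.444

Forward pass:
ES_Task 1 = 0; EF_Task 1 = 5
ES_Task 2 = 0; EF_Task 2 = 5
ES_Task 3 = 0; EF_Task 3 = 12
ES_Task 4 = 0; EF_Task 4 = 11
ES_Task 5 = 0; EF_Task 5 = 4
ES_Task 6 = 12; EF_Task 6 = 12+10 = 22
ES_Task 7 = 5; EF_Task 7 = 5+12 = 17
ES_Task 8 = 4; EF_Task 8 = 4+8 = 12
ES_Task 9 = 11; EF_Task 9 = 11+13 = 24
ES_Task 10 = max(EF_Task 1=5, EF_Task 6=22, EF_Task 7=17, EF_Task 8=12, EF_Task 9=24) = 24; EF_Task 10 = 24+8 = 32
Expected project duration μ = 32 hours. Critical path: Task 4 → Task 9 → Task 10.

Variance along critical path = 9.000 + 7.111 + 0.444 = 16.556; σ = √16.556 = 4.069 hours.
Z = (40 − 32) / 4.069 = 1.966
P(T ≤ 40) = Φ(1.966) ≈ 0.975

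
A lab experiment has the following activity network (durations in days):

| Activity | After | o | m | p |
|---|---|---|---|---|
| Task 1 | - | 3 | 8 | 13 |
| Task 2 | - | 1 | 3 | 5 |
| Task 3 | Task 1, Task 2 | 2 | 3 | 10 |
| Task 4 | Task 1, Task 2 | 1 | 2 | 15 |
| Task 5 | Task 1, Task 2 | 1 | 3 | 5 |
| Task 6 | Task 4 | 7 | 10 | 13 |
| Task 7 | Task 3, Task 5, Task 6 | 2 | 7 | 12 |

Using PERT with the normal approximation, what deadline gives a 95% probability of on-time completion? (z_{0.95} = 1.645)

te_Task 1 = (3 + 4·8 + 13)/6 = 48/6 = 8; σ²_Task 1 = ((13−3)/6)² = 2.778
te_Task 2 = (1 + 4·3 + 5)/6 = 18/6 = 3; σ²_Task 2 = ((5−1)/6)² = 0.444
te_Task 3 = (2 + 4·3 + 10)/6 = 24/6 = 4; σ²_Task 3 = ((10−2)/6)² = 1.778
te_Task 4 = (1 + 4·2 + 15)/6 = 24/6 = 4; σ²_Task 4 = ((15−1)/6)² = 5.444
te_Task 5 = (1 + 4·3 + 5)/6 = 18/6 = 3; σ²_Task 5 = ((5−1)/6)² = 0.444
te_Task 6 = (7 + 4·10 + 13)/6 = 60/6 = 10; σ²_Task 6 = ((13−7)/6)² = 1.000
te_Task 7 = (2 + 4·7 + 12)/6 = 42/6 = 7; σ²_Task 7 = ((12−2)/6)² = 2.778

Forward pass:
ES_Task 1 = 0; EF_Task 1 = 8
ES_Task 2 = 0; EF_Task 2 = 3
ES_Task 3 = max(EF_Task 1=8, EF_Task 2=3) = 8; EF_Task 3 = 8+4 = 12
ES_Task 4 = max(EF_Task 1=8, EF_Task 2=3) = 8; EF_Task 4 = 8+4 = 12
ES_Task 5 = max(EF_Task 1=8, EF_Task 2=3) = 8; EF_Task 5 = 8+3 = 11
ES_Task 6 = 12; EF_Task 6 = 12+10 = 22
ES_Task 7 = max(EF_Task 3=12, EF_Task 5=11, EF_Task 6=22) = 22; EF_Task 7 = 22+7 = 29
Expected project duration μ = 29 days. Critical path: Task 1 → Task 4 → Task 6 → Task 7.

Variance along critical path = 2.778 + 5.444 + 1.000 + 2.778 = 12.000; σ = 3.464 days.
D = μ + z·σ = 29 + 1.645·3.464 = 34.7 days

34.7 days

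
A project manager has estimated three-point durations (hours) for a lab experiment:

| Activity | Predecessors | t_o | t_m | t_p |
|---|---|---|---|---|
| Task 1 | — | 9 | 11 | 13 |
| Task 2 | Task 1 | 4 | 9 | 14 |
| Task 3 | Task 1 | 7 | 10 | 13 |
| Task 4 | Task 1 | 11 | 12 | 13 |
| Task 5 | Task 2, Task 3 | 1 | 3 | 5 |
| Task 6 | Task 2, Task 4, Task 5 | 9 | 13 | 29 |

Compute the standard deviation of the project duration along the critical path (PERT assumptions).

te_Task 1 = (9 + 4·11 + 13)/6 = 66/6 = 11; σ²_Task 1 = ((13−9)/6)² = 0.444
te_Task 2 = (4 + 4·9 + 14)/6 = 54/6 = 9; σ²_Task 2 = ((14−4)/6)² = 2.778
te_Task 3 = (7 + 4·10 + 13)/6 = 60/6 = 10; σ²_Task 3 = ((13−7)/6)² = 1.000
te_Task 4 = (11 + 4·12 + 13)/6 = 72/6 = 12; σ²_Task 4 = ((13−11)/6)² = 0.111
te_Task 5 = (1 + 4·3 + 5)/6 = 18/6 = 3; σ²_Task 5 = ((5−1)/6)² = 0.444
te_Task 6 = (9 + 4·13 + 29)/6 = 90/6 = 15; σ²_Task 6 = ((29−9)/6)² = 11.111

Forward pass:
ES_Task 1 = 0; EF_Task 1 = 11
ES_Task 2 = 11; EF_Task 2 = 11+9 = 20
ES_Task 3 = 11; EF_Task 3 = 11+10 = 21
ES_Task 4 = 11; EF_Task 4 = 11+12 = 23
ES_Task 5 = max(EF_Task 2=20, EF_Task 3=21) = 21; EF_Task 5 = 21+3 = 24
ES_Task 6 = max(EF_Task 2=20, EF_Task 4=23, EF_Task 5=24) = 24; EF_Task 6 = 24+15 = 39
Expected project duration μ = 39 hours. Critical path: Task 1 → Task 3 → Task 5 → Task 6.

Variance along critical path = 0.444 + 1.000 + 0.444 + 11.111 = 13.000
σ = √13.000 = 3.606 hours

3.61 hours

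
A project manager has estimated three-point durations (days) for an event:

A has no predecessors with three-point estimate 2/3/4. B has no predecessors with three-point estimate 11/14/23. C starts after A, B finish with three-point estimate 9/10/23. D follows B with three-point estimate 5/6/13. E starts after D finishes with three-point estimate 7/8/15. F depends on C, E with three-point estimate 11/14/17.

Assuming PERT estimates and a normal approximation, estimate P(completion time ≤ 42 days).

0.153

te_A = (2 + 4·3 + 4)/6 = 18/6 = 3; σ²_A = ((4−2)/6)² = 0.111
te_B = (11 + 4·14 + 23)/6 = 90/6 = 15; σ²_B = ((23−11)/6)² = 4.000
te_C = (9 + 4·10 + 23)/6 = 72/6 = 12; σ²_C = ((23−9)/6)² = 5.444
te_D = (5 + 4·6 + 13)/6 = 42/6 = 7; σ²_D = ((13−5)/6)² = 1.778
te_E = (7 + 4·8 + 15)/6 = 54/6 = 9; σ²_E = ((15−7)/6)² = 1.778
te_F = (11 + 4·14 + 17)/6 = 84/6 = 14; σ²_F = ((17−11)/6)² = 1.000

Forward pass:
ES_A = 0; EF_A = 3
ES_B = 0; EF_B = 15
ES_C = max(EF_A=3, EF_B=15) = 15; EF_C = 15+12 = 27
ES_D = 15; EF_D = 15+7 = 22
ES_E = 22; EF_E = 22+9 = 31
ES_F = max(EF_C=27, EF_E=31) = 31; EF_F = 31+14 = 45
Expected project duration μ = 45 days. Critical path: B → D → E → F.

Variance along critical path = 4.000 + 1.778 + 1.778 + 1.000 = 8.556; σ = √8.556 = 2.925 days.
Z = (42 − 45) / 2.925 = -1.026
P(T ≤ 42) = Φ(-1.026) ≈ 0.153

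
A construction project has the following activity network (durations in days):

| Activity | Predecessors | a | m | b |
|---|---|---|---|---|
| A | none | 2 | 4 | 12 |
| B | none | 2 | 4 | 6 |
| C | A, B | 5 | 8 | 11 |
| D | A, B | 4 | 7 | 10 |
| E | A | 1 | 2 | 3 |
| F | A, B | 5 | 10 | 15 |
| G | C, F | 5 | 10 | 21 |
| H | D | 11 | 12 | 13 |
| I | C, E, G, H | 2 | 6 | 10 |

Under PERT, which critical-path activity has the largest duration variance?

te_A = (2 + 4·4 + 12)/6 = 30/6 = 5; σ²_A = ((12−2)/6)² = 2.778
te_B = (2 + 4·4 + 6)/6 = 24/6 = 4; σ²_B = ((6−2)/6)² = 0.444
te_C = (5 + 4·8 + 11)/6 = 48/6 = 8; σ²_C = ((11−5)/6)² = 1.000
te_D = (4 + 4·7 + 10)/6 = 42/6 = 7; σ²_D = ((10−4)/6)² = 1.000
te_E = (1 + 4·2 + 3)/6 = 12/6 = 2; σ²_E = ((3−1)/6)² = 0.111
te_F = (5 + 4·10 + 15)/6 = 60/6 = 10; σ²_F = ((15−5)/6)² = 2.778
te_G = (5 + 4·10 + 21)/6 = 66/6 = 11; σ²_G = ((21−5)/6)² = 7.111
te_H = (11 + 4·12 + 13)/6 = 72/6 = 12; σ²_H = ((13−11)/6)² = 0.111
te_I = (2 + 4·6 + 10)/6 = 36/6 = 6; σ²_I = ((10−2)/6)² = 1.778

Forward pass:
ES_A = 0; EF_A = 5
ES_B = 0; EF_B = 4
ES_C = max(EF_A=5, EF_B=4) = 5; EF_C = 5+8 = 13
ES_D = max(EF_A=5, EF_B=4) = 5; EF_D = 5+7 = 12
ES_E = 5; EF_E = 5+2 = 7
ES_F = max(EF_A=5, EF_B=4) = 5; EF_F = 5+10 = 15
ES_G = max(EF_C=13, EF_F=15) = 15; EF_G = 15+11 = 26
ES_H = 12; EF_H = 12+12 = 24
ES_I = max(EF_C=13, EF_E=7, EF_G=26, EF_H=24) = 26; EF_I = 26+6 = 32
Expected project duration μ = 32 days. Critical path: A → F → G → I.

Variances on critical path: σ²_A=2.778, σ²_F=2.778, σ²_G=7.111, σ²_I=1.778.
Largest is σ²_G = 7.111.

G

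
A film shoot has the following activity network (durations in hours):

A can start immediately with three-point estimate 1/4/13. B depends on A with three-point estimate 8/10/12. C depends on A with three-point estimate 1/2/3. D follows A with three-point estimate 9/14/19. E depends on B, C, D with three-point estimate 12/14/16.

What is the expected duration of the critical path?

33 hours

te_A = (1 + 4·4 + 13)/6 = 30/6 = 5
te_B = (8 + 4·10 + 12)/6 = 60/6 = 10
te_C = (1 + 4·2 + 3)/6 = 12/6 = 2
te_D = (9 + 4·14 + 19)/6 = 84/6 = 14
te_E = (12 + 4·14 + 16)/6 = 84/6 = 14

Forward pass:
ES_A = 0; EF_A = 5
ES_B = 5; EF_B = 5+10 = 15
ES_C = 5; EF_C = 5+2 = 7
ES_D = 5; EF_D = 5+14 = 19
ES_E = max(EF_B=15, EF_C=7, EF_D=19) = 19; EF_E = 19+14 = 33
Expected project duration μ = 33 hours. Critical path: A → D → E.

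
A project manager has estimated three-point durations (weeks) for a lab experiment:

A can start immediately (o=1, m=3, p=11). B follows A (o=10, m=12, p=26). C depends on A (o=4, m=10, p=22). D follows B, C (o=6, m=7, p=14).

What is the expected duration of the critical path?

te_A = (1 + 4·3 + 11)/6 = 24/6 = 4
te_B = (10 + 4·12 + 26)/6 = 84/6 = 14
te_C = (4 + 4·10 + 22)/6 = 66/6 = 11
te_D = (6 + 4·7 + 14)/6 = 48/6 = 8

Forward pass:
ES_A = 0; EF_A = 4
ES_B = 4; EF_B = 4+14 = 18
ES_C = 4; EF_C = 4+11 = 15
ES_D = max(EF_B=18, EF_C=15) = 18; EF_D = 18+8 = 26
Expected project duration μ = 26 weeks. Critical path: A → B → D.

26 weeks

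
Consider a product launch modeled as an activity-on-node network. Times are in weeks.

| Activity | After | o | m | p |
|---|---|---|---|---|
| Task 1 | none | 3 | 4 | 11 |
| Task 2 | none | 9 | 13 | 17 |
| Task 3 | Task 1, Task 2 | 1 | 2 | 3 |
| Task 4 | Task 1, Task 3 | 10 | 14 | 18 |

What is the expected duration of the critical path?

29 weeks

te_Task 1 = (3 + 4·4 + 11)/6 = 30/6 = 5
te_Task 2 = (9 + 4·13 + 17)/6 = 78/6 = 13
te_Task 3 = (1 + 4·2 + 3)/6 = 12/6 = 2
te_Task 4 = (10 + 4·14 + 18)/6 = 84/6 = 14

Forward pass:
ES_Task 1 = 0; EF_Task 1 = 5
ES_Task 2 = 0; EF_Task 2 = 13
ES_Task 3 = max(EF_Task 1=5, EF_Task 2=13) = 13; EF_Task 3 = 13+2 = 15
ES_Task 4 = max(EF_Task 1=5, EF_Task 3=15) = 15; EF_Task 4 = 15+14 = 29
Expected project duration μ = 29 weeks. Critical path: Task 2 → Task 3 → Task 4.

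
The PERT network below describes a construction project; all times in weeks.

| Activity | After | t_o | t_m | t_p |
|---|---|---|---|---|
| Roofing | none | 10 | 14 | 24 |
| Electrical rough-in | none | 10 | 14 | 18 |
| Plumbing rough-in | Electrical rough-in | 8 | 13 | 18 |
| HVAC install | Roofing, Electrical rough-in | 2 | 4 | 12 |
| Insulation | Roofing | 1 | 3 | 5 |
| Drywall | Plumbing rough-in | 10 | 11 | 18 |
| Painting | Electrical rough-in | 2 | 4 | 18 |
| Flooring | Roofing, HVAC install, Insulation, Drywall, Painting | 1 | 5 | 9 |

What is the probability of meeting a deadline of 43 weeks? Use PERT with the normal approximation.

0.363

te_Roofing = (10 + 4·14 + 24)/6 = 90/6 = 15; σ²_Roofing = ((24−10)/6)² = 5.444
te_Electrical rough-in = (10 + 4·14 + 18)/6 = 84/6 = 14; σ²_Electrical rough-in = ((18−10)/6)² = 1.778
te_Plumbing rough-in = (8 + 4·13 + 18)/6 = 78/6 = 13; σ²_Plumbing rough-in = ((18−8)/6)² = 2.778
te_HVAC install = (2 + 4·4 + 12)/6 = 30/6 = 5; σ²_HVAC install = ((12−2)/6)² = 2.778
te_Insulation = (1 + 4·3 + 5)/6 = 18/6 = 3; σ²_Insulation = ((5−1)/6)² = 0.444
te_Drywall = (10 + 4·11 + 18)/6 = 72/6 = 12; σ²_Drywall = ((18−10)/6)² = 1.778
te_Painting = (2 + 4·4 + 18)/6 = 36/6 = 6; σ²_Painting = ((18−2)/6)² = 7.111
te_Flooring = (1 + 4·5 + 9)/6 = 30/6 = 5; σ²_Flooring = ((9−1)/6)² = 1.778

Forward pass:
ES_Roofing = 0; EF_Roofing = 15
ES_Electrical rough-in = 0; EF_Electrical rough-in = 14
ES_Plumbing rough-in = 14; EF_Plumbing rough-in = 14+13 = 27
ES_HVAC install = max(EF_Roofing=15, EF_Electrical rough-in=14) = 15; EF_HVAC install = 15+5 = 20
ES_Insulation = 15; EF_Insulation = 15+3 = 18
ES_Drywall = 27; EF_Drywall = 27+12 = 39
ES_Painting = 14; EF_Painting = 14+6 = 20
ES_Flooring = max(EF_Roofing=15, EF_HVAC install=20, EF_Insulation=18, EF_Drywall=39, EF_Painting=20) = 39; EF_Flooring = 39+5 = 44
Expected project duration μ = 44 weeks. Critical path: Electrical rough-in → Plumbing rough-in → Drywall → Flooring.

Variance along critical path = 1.778 + 2.778 + 1.778 + 1.778 = 8.111; σ = √8.111 = 2.848 weeks.
Z = (43 − 44) / 2.848 = -0.351
P(T ≤ 43) = Φ(-0.351) ≈ 0.363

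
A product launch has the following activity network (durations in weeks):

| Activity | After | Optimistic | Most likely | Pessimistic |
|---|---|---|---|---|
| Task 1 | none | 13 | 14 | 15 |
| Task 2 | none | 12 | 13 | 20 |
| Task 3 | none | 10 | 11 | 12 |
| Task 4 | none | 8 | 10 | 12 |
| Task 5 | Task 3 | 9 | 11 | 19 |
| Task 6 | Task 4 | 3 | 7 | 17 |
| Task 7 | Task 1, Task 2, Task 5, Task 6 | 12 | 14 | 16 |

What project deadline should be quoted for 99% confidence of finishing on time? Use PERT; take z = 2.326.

te_Task 1 = (13 + 4·14 + 15)/6 = 84/6 = 14; σ²_Task 1 = ((15−13)/6)² = 0.111
te_Task 2 = (12 + 4·13 + 20)/6 = 84/6 = 14; σ²_Task 2 = ((20−12)/6)² = 1.778
te_Task 3 = (10 + 4·11 + 12)/6 = 66/6 = 11; σ²_Task 3 = ((12−10)/6)² = 0.111
te_Task 4 = (8 + 4·10 + 12)/6 = 60/6 = 10; σ²_Task 4 = ((12−8)/6)² = 0.444
te_Task 5 = (9 + 4·11 + 19)/6 = 72/6 = 12; σ²_Task 5 = ((19−9)/6)² = 2.778
te_Task 6 = (3 + 4·7 + 17)/6 = 48/6 = 8; σ²_Task 6 = ((17−3)/6)² = 5.444
te_Task 7 = (12 + 4·14 + 16)/6 = 84/6 = 14; σ²_Task 7 = ((16−12)/6)² = 0.444

Forward pass:
ES_Task 1 = 0; EF_Task 1 = 14
ES_Task 2 = 0; EF_Task 2 = 14
ES_Task 3 = 0; EF_Task 3 = 11
ES_Task 4 = 0; EF_Task 4 = 10
ES_Task 5 = 11; EF_Task 5 = 11+12 = 23
ES_Task 6 = 10; EF_Task 6 = 10+8 = 18
ES_Task 7 = max(EF_Task 1=14, EF_Task 2=14, EF_Task 5=23, EF_Task 6=18) = 23; EF_Task 7 = 23+14 = 37
Expected project duration μ = 37 weeks. Critical path: Task 3 → Task 5 → Task 7.

Variance along critical path = 0.111 + 2.778 + 0.444 = 3.333; σ = 1.826 weeks.
D = μ + z·σ = 37 + 2.326·1.826 = 41.2 weeks

41.2 weeks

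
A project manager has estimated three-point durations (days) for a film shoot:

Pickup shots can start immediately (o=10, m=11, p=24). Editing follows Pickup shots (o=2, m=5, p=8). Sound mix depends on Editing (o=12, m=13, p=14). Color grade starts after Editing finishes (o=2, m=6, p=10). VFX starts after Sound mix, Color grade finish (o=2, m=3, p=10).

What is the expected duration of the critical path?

35 days

te_Pickup shots = (10 + 4·11 + 24)/6 = 78/6 = 13
te_Editing = (2 + 4·5 + 8)/6 = 30/6 = 5
te_Sound mix = (12 + 4·13 + 14)/6 = 78/6 = 13
te_Color grade = (2 + 4·6 + 10)/6 = 36/6 = 6
te_VFX = (2 + 4·3 + 10)/6 = 24/6 = 4

Forward pass:
ES_Pickup shots = 0; EF_Pickup shots = 13
ES_Editing = 13; EF_Editing = 13+5 = 18
ES_Sound mix = 18; EF_Sound mix = 18+13 = 31
ES_Color grade = 18; EF_Color grade = 18+6 = 24
ES_VFX = max(EF_Sound mix=31, EF_Color grade=24) = 31; EF_VFX = 31+4 = 35
Expected project duration μ = 35 days. Critical path: Pickup shots → Editing → Sound mix → VFX.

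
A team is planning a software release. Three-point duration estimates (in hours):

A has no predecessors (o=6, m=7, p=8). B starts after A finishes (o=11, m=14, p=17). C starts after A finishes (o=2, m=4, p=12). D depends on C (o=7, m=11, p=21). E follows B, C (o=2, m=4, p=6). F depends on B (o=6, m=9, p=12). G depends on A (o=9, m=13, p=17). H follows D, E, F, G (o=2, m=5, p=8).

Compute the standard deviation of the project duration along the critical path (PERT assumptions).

1.76 hours

te_A = (6 + 4·7 + 8)/6 = 42/6 = 7; σ²_A = ((8−6)/6)² = 0.111
te_B = (11 + 4·14 + 17)/6 = 84/6 = 14; σ²_B = ((17−11)/6)² = 1.000
te_C = (2 + 4·4 + 12)/6 = 30/6 = 5; σ²_C = ((12−2)/6)² = 2.778
te_D = (7 + 4·11 + 21)/6 = 72/6 = 12; σ²_D = ((21−7)/6)² = 5.444
te_E = (2 + 4·4 + 6)/6 = 24/6 = 4; σ²_E = ((6−2)/6)² = 0.444
te_F = (6 + 4·9 + 12)/6 = 54/6 = 9; σ²_F = ((12−6)/6)² = 1.000
te_G = (9 + 4·13 + 17)/6 = 78/6 = 13; σ²_G = ((17−9)/6)² = 1.778
te_H = (2 + 4·5 + 8)/6 = 30/6 = 5; σ²_H = ((8−2)/6)² = 1.000

Forward pass:
ES_A = 0; EF_A = 7
ES_B = 7; EF_B = 7+14 = 21
ES_C = 7; EF_C = 7+5 = 12
ES_D = 12; EF_D = 12+12 = 24
ES_E = max(EF_B=21, EF_C=12) = 21; EF_E = 21+4 = 25
ES_F = 21; EF_F = 21+9 = 30
ES_G = 7; EF_G = 7+13 = 20
ES_H = max(EF_D=24, EF_E=25, EF_F=30, EF_G=20) = 30; EF_H = 30+5 = 35
Expected project duration μ = 35 hours. Critical path: A → B → F → H.

Variance along critical path = 0.111 + 1.000 + 1.000 + 1.000 = 3.111
σ = √3.111 = 1.764 hours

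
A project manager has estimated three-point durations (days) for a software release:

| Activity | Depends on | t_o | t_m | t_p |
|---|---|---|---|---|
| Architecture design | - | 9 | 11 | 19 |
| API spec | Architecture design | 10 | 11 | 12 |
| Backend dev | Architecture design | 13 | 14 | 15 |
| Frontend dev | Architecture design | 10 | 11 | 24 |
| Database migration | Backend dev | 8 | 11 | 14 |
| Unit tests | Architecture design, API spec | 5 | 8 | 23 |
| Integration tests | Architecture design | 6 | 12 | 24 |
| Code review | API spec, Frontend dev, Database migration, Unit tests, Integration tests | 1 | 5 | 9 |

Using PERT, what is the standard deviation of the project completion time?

te_Architecture design = (9 + 4·11 + 19)/6 = 72/6 = 12; σ²_Architecture design = ((19−9)/6)² = 2.778
te_API spec = (10 + 4·11 + 12)/6 = 66/6 = 11; σ²_API spec = ((12−10)/6)² = 0.111
te_Backend dev = (13 + 4·14 + 15)/6 = 84/6 = 14; σ²_Backend dev = ((15−13)/6)² = 0.111
te_Frontend dev = (10 + 4·11 + 24)/6 = 78/6 = 13; σ²_Frontend dev = ((24−10)/6)² = 5.444
te_Database migration = (8 + 4·11 + 14)/6 = 66/6 = 11; σ²_Database migration = ((14−8)/6)² = 1.000
te_Unit tests = (5 + 4·8 + 23)/6 = 60/6 = 10; σ²_Unit tests = ((23−5)/6)² = 9.000
te_Integration tests = (6 + 4·12 + 24)/6 = 78/6 = 13; σ²_Integration tests = ((24−6)/6)² = 9.000
te_Code review = (1 + 4·5 + 9)/6 = 30/6 = 5; σ²_Code review = ((9−1)/6)² = 1.778

Forward pass:
ES_Architecture design = 0; EF_Architecture design = 12
ES_API spec = 12; EF_API spec = 12+11 = 23
ES_Backend dev = 12; EF_Backend dev = 12+14 = 26
ES_Frontend dev = 12; EF_Frontend dev = 12+13 = 25
ES_Database migration = 26; EF_Database migration = 26+11 = 37
ES_Unit tests = max(EF_Architecture design=12, EF_API spec=23) = 23; EF_Unit tests = 23+10 = 33
ES_Integration tests = 12; EF_Integration tests = 12+13 = 25
ES_Code review = max(EF_API spec=23, EF_Frontend dev=25, EF_Database migration=37, EF_Unit tests=33, EF_Integration tests=25) = 37; EF_Code review = 37+5 = 42
Expected project duration μ = 42 days. Critical path: Architecture design → Backend dev → Database migration → Code review.

Variance along critical path = 2.778 + 0.111 + 1.000 + 1.778 = 5.667
σ = √5.667 = 2.380 days

2.38 days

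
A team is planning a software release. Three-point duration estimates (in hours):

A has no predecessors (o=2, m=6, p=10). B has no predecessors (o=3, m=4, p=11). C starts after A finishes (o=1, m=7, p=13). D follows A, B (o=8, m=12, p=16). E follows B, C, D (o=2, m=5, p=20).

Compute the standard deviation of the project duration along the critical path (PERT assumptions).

3.54 hours

te_A = (2 + 4·6 + 10)/6 = 36/6 = 6; σ²_A = ((10−2)/6)² = 1.778
te_B = (3 + 4·4 + 11)/6 = 30/6 = 5; σ²_B = ((11−3)/6)² = 1.778
te_C = (1 + 4·7 + 13)/6 = 42/6 = 7; σ²_C = ((13−1)/6)² = 4.000
te_D = (8 + 4·12 + 16)/6 = 72/6 = 12; σ²_D = ((16−8)/6)² = 1.778
te_E = (2 + 4·5 + 20)/6 = 42/6 = 7; σ²_E = ((20−2)/6)² = 9.000

Forward pass:
ES_A = 0; EF_A = 6
ES_B = 0; EF_B = 5
ES_C = 6; EF_C = 6+7 = 13
ES_D = max(EF_A=6, EF_B=5) = 6; EF_D = 6+12 = 18
ES_E = max(EF_B=5, EF_C=13, EF_D=18) = 18; EF_E = 18+7 = 25
Expected project duration μ = 25 hours. Critical path: A → D → E.

Variance along critical path = 1.778 + 1.778 + 9.000 = 12.556
σ = √12.556 = 3.543 hours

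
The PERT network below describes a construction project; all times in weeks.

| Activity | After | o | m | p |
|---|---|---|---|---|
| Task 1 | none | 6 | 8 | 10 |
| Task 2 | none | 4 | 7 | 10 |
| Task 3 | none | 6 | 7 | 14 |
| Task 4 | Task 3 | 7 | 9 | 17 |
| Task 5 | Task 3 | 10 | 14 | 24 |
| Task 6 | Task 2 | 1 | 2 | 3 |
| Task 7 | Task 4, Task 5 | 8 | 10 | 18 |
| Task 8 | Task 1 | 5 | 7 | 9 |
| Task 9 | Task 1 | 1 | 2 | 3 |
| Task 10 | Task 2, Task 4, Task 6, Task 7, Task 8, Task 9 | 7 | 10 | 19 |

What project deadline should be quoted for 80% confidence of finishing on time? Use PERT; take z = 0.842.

48.2 weeks

te_Task 1 = (6 + 4·8 + 10)/6 = 48/6 = 8; σ²_Task 1 = ((10−6)/6)² = 0.444
te_Task 2 = (4 + 4·7 + 10)/6 = 42/6 = 7; σ²_Task 2 = ((10−4)/6)² = 1.000
te_Task 3 = (6 + 4·7 + 14)/6 = 48/6 = 8; σ²_Task 3 = ((14−6)/6)² = 1.778
te_Task 4 = (7 + 4·9 + 17)/6 = 60/6 = 10; σ²_Task 4 = ((17−7)/6)² = 2.778
te_Task 5 = (10 + 4·14 + 24)/6 = 90/6 = 15; σ²_Task 5 = ((24−10)/6)² = 5.444
te_Task 6 = (1 + 4·2 + 3)/6 = 12/6 = 2; σ²_Task 6 = ((3−1)/6)² = 0.111
te_Task 7 = (8 + 4·10 + 18)/6 = 66/6 = 11; σ²_Task 7 = ((18−8)/6)² = 2.778
te_Task 8 = (5 + 4·7 + 9)/6 = 42/6 = 7; σ²_Task 8 = ((9−5)/6)² = 0.444
te_Task 9 = (1 + 4·2 + 3)/6 = 12/6 = 2; σ²_Task 9 = ((3−1)/6)² = 0.111
te_Task 10 = (7 + 4·10 + 19)/6 = 66/6 = 11; σ²_Task 10 = ((19−7)/6)² = 4.000

Forward pass:
ES_Task 1 = 0; EF_Task 1 = 8
ES_Task 2 = 0; EF_Task 2 = 7
ES_Task 3 = 0; EF_Task 3 = 8
ES_Task 4 = 8; EF_Task 4 = 8+10 = 18
ES_Task 5 = 8; EF_Task 5 = 8+15 = 23
ES_Task 6 = 7; EF_Task 6 = 7+2 = 9
ES_Task 7 = max(EF_Task 4=18, EF_Task 5=23) = 23; EF_Task 7 = 23+11 = 34
ES_Task 8 = 8; EF_Task 8 = 8+7 = 15
ES_Task 9 = 8; EF_Task 9 = 8+2 = 10
ES_Task 10 = max(EF_Task 2=7, EF_Task 4=18, EF_Task 6=9, EF_Task 7=34, EF_Task 8=15, EF_Task 9=10) = 34; EF_Task 10 = 34+11 = 45
Expected project duration μ = 45 weeks. Critical path: Task 3 → Task 5 → Task 7 → Task 10.

Variance along critical path = 1.778 + 5.444 + 2.778 + 4.000 = 14.000; σ = 3.742 weeks.
D = μ + z·σ = 45 + 0.842·3.742 = 48.2 weeks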